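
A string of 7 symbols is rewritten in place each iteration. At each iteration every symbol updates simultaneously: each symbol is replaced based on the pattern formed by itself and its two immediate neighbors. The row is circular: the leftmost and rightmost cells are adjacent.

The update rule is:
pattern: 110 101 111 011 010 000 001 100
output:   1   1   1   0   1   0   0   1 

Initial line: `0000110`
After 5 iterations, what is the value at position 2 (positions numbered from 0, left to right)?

0000011
1000001
1100000
0110000
0011000
position 2 holds 1

1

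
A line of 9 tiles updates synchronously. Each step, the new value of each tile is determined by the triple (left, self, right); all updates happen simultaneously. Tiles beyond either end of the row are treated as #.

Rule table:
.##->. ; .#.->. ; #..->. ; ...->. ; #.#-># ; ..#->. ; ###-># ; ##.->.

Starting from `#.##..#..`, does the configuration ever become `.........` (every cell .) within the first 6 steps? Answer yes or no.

step 1: .#.......
step 2: #........
step 3: .........
all cells are . at step 3

yes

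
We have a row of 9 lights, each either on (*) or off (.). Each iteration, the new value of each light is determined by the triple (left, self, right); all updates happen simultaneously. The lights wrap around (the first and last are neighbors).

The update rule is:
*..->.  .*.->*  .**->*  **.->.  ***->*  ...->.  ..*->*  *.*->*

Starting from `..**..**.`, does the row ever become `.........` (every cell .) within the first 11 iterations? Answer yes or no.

no

.**..**..
**..**...
*..**...*
..**...**
.**...**.
**...**..
*...**..*
...**..**
..**..**.  (repeats iteration 0; period 9)
iteration 11: **..**...
iteration 11 is **..**..., still not uniform .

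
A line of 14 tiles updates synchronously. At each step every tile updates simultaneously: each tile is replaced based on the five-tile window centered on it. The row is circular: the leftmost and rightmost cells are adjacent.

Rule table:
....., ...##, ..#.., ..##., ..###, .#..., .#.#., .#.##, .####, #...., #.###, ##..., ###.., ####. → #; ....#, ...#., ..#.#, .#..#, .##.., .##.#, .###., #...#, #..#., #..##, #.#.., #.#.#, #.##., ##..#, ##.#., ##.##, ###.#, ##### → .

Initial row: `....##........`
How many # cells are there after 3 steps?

10

##.##.########
#.....##......
####.##.####..
count of #: 10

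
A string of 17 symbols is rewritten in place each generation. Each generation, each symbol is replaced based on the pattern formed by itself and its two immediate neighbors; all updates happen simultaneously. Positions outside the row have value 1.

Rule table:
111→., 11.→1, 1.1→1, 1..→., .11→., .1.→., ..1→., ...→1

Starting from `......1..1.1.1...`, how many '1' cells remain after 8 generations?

5

.1111.....1.1..1.
1...1.111..1....1
1.1..1..1....11..
11........11..1..
.1.111111..1.....
1.1.....1....111.
11..111...11...11
.1....1.1..1.1...
count of 1: 5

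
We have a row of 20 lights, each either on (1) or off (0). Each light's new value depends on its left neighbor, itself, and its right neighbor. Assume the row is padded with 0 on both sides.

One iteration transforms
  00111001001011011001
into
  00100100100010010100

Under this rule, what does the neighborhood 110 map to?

At position 4 the neighborhood is 110; the next row has 0 there.

0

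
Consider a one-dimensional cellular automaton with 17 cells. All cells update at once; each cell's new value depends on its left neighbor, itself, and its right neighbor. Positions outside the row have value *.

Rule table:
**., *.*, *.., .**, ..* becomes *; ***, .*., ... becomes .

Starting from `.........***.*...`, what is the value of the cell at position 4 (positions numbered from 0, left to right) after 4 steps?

*.......**.**.*.*
**.....*******.**
.**...**.....***.
****.****...**.**
position 4 holds .

.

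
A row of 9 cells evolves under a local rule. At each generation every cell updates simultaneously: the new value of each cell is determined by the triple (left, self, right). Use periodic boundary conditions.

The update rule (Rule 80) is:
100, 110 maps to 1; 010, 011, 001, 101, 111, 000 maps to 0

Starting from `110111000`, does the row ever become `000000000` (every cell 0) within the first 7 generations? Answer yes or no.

generation 1: 010001100
generation 2: 001000110
generation 3: 000100011
generation 4: 100010001
generation 5: 110001000
generation 6: 011000100
generation 7: 001100010
generation 7 is 001100010, still not uniform 0

no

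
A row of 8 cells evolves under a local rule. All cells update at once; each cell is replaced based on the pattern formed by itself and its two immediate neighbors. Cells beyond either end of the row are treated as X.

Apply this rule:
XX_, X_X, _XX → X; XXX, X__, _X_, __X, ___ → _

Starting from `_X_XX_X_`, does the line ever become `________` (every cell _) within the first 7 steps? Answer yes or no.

X_XXXX_X
XXX__XXX
__X__X__
________
all cells are _ at step 4

yes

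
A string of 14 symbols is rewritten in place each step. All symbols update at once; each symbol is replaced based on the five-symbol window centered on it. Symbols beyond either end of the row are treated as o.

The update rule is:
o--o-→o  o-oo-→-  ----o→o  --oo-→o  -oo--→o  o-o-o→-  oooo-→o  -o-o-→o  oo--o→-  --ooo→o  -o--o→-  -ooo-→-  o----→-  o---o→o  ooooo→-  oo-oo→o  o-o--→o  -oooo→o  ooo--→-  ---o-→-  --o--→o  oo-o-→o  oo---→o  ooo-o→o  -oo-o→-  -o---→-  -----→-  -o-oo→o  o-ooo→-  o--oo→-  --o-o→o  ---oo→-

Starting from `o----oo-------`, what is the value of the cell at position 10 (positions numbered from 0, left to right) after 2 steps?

-o-o-ooo----o-
o-o-o---o-o-oo
position 10 holds o

o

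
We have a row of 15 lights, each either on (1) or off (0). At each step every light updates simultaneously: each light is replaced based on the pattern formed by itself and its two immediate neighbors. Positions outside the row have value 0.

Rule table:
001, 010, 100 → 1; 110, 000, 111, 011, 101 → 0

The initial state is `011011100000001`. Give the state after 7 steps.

001000001000010

step 1: 100000010000011
step 2: 110000111000100
step 3: 001001000101110
step 4: 011111101100001
step 5: 100000000010011
step 6: 110000000111100
step 7: 001000001000010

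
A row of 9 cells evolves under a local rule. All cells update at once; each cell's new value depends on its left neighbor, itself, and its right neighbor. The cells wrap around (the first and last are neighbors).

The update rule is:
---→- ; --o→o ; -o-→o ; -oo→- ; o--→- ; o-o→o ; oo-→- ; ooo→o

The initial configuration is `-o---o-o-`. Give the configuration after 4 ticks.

-o-o--o--

oo--oooo-
---o-oo-o
--ooo--oo
-o-o--o--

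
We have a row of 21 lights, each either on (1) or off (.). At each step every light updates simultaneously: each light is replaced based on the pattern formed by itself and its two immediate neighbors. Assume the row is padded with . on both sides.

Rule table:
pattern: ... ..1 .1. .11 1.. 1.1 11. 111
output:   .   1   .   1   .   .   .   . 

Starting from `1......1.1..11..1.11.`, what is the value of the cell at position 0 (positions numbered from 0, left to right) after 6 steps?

......1....11..1..1..
.....1....11..1..1...
....1....11..1..1....
...1....11..1..1.....
..1....11..1..1......
.1....11..1..1.......
position 0 holds .

.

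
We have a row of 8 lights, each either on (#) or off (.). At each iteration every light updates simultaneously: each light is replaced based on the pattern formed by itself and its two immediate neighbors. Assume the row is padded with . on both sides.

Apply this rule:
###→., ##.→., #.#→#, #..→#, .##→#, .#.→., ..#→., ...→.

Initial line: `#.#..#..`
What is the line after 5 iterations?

iteration 1: .#.#..#.
iteration 2: ..#.#..#
iteration 3: ...#.#..
iteration 4: ....#.#.
iteration 5: .....#.#

.....#.#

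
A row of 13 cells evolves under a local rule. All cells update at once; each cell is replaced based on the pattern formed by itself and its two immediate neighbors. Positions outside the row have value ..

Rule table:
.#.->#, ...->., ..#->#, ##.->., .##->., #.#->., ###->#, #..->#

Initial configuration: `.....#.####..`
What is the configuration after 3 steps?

....##..##.#.
...#..##...##
..####..#.#..

..####..#.#..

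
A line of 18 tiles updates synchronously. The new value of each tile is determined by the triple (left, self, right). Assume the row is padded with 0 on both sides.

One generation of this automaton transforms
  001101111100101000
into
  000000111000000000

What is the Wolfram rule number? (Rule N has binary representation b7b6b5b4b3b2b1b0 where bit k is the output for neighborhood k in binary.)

position 6: 111 → 1  (bit 7 = 1)
position 3: 110 → 0  (bit 6 = 0)
position 4: 101 → 0  (bit 5 = 0)
position 10: 100 → 0  (bit 4 = 0)
position 2: 011 → 0  (bit 3 = 0)
position 12: 010 → 0  (bit 2 = 0)
position 1: 001 → 0  (bit 1 = 0)
position 0: 000 → 0  (bit 0 = 0)
bits b7..b0 = 10000000 = 128

128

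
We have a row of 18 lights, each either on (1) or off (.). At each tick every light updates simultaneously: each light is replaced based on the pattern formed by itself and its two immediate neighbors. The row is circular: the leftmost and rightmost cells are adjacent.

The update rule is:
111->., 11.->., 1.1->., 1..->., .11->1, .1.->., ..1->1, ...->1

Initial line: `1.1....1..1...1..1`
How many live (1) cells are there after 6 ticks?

10

....111..1..11..11
.1111...1..11..11.
11....11..11..11..
1..1111..11..11..1
..11....11..11..11
.11..1111..11..11.
count of 1: 10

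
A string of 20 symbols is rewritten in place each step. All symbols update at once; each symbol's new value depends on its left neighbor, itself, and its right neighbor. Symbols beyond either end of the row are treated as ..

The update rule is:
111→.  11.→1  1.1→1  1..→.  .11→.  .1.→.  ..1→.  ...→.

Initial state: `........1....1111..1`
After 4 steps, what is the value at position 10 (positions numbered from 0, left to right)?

................1...
....................
....................  (fixed point — unchanged through step 4)
position 10 holds .

.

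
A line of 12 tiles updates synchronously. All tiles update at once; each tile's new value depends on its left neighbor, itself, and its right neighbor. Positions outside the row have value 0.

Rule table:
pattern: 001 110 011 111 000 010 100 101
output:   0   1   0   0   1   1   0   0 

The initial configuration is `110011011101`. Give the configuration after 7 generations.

010101010101

generation 1: 010001000101
generation 2: 010101010101
generation 3: 010101010101  (fixed point — unchanged through generation 7)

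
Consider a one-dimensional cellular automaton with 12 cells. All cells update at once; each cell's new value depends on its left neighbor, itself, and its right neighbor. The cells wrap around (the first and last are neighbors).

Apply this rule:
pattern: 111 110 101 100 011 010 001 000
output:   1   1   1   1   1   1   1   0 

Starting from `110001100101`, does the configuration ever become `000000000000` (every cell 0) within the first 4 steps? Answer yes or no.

111011111111
111111111111
111111111111  (fixed point — unchanged through step 4)
step 4 is 111111111111, still not uniform 0

no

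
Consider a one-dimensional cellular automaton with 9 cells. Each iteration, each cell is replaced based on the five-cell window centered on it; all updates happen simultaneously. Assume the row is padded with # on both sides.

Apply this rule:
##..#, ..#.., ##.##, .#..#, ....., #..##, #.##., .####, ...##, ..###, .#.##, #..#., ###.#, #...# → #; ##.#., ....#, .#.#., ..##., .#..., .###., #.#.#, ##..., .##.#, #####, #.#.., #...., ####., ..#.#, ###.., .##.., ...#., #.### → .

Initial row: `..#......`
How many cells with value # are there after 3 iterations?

5

###..##.#
...##..#.
.##..##.#
count of #: 5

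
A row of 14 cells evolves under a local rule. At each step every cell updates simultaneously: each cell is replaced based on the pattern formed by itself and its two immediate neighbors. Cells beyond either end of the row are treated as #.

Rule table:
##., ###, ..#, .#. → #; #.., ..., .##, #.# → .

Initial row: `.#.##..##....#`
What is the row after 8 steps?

.#.##.#.#.#.#.

.#..#.#.#...#.
.#.##.#.#..##.
.#..#.#.#.#.#.
.#.##.#.#.#.#.
.#..#.#.#.#.#.  (repeats step 3; period 2)
step 8: .#.##.#.#.#.#.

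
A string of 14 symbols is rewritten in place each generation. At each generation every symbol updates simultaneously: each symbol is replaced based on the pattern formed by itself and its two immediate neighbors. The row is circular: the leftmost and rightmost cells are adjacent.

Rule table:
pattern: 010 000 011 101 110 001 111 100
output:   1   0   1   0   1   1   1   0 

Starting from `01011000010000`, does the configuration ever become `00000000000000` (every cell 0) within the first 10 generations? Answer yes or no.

11011000110000
11011001110001
11011011110011
11011011110111
11011011110111  (fixed point — unchanged through generation 10)
generation 10 is 11011011110111, still not uniform 0

no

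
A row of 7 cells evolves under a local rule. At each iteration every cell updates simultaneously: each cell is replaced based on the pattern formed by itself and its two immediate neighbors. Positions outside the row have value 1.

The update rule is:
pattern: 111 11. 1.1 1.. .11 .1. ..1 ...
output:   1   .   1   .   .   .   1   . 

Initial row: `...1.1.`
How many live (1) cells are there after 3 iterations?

4

iteration 1: ..1.1.1
iteration 2: .1.1.1.
iteration 3: 1.1.1.1
count of 1: 4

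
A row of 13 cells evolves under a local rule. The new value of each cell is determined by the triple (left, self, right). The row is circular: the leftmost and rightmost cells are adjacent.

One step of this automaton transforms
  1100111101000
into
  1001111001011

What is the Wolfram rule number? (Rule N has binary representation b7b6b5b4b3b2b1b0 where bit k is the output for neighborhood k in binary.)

143

position 5: 111 → 1  (bit 7 = 1)
position 1: 110 → 0  (bit 6 = 0)
position 8: 101 → 0  (bit 5 = 0)
position 2: 100 → 0  (bit 4 = 0)
position 0: 011 → 1  (bit 3 = 1)
position 9: 010 → 1  (bit 2 = 1)
position 3: 001 → 1  (bit 1 = 1)
position 11: 000 → 1  (bit 0 = 1)
bits b7..b0 = 10001111 = 143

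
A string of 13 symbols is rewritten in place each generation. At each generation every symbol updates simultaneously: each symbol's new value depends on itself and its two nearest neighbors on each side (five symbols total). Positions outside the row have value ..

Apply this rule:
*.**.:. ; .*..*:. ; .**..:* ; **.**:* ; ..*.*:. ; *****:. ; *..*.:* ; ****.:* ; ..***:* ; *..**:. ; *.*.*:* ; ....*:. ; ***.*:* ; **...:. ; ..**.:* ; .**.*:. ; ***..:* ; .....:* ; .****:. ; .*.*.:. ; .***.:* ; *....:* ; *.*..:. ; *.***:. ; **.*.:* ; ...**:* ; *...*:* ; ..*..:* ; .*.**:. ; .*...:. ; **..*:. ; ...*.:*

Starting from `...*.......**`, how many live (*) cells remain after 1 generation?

10

generation 1: *.**.****.***
count of *: 10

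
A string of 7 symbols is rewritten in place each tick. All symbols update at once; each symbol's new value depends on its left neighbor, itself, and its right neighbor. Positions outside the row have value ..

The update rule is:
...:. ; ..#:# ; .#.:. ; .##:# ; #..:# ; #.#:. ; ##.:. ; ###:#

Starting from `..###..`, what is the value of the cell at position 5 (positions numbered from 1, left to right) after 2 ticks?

.###.#.
###...#
position 5 holds .

.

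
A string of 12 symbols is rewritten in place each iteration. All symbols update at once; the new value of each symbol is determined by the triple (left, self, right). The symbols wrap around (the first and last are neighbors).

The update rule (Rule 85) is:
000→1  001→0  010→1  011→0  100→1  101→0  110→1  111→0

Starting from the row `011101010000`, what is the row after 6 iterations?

000101011111
110101000001
010101111100
010100000111
010111110001
010000011101

010000011101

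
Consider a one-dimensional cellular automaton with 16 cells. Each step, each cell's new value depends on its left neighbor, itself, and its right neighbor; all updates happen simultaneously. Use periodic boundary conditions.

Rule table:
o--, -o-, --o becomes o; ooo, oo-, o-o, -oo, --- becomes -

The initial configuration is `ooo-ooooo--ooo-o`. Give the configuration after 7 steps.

step 1: ---------oo-----
step 2: --------o--o----
step 3: -------oooooo---
step 4: ------o------o--
step 5: -----ooo----ooo-
step 6: ----o---o--o---o
step 7: o--ooo-oooooo-oo

o--ooo-oooooo-oo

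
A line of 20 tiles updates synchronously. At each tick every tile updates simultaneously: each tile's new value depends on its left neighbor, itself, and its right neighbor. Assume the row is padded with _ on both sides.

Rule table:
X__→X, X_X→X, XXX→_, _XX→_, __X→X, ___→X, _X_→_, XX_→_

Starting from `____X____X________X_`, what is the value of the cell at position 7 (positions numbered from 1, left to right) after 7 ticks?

X

tick 1: XXXX_XXXX_XXXXXXXX_X
tick 2: ____X____X________X_  (repeats tick 0; period 2)
tick 7: XXXX_XXXX_XXXXXXXX_X
position 7 holds X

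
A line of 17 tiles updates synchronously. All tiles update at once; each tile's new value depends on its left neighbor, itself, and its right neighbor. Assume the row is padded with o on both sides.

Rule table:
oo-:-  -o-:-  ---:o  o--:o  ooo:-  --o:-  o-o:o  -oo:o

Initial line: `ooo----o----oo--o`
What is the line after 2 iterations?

oo-o--o-o--o-o-oo

iteration 1: ---ooo--ooo-o-o-o
iteration 2: oo-o--o-o--o-o-oo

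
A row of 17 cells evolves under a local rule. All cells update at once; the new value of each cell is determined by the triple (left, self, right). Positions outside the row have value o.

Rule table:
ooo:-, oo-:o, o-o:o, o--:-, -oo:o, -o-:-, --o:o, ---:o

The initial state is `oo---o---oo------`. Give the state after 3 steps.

ooo-oooo-oo-o-ooo

-o-oo--oooo-ooooo
o-ooo-oo--ooo----
ooo-oooo-oo-o-ooo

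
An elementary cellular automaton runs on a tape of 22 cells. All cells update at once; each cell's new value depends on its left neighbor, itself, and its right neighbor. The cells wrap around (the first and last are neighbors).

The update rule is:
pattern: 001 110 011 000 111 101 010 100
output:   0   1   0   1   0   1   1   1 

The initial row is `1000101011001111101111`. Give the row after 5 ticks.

0111001100001100001110

1110111101100000110000
0011000110111110011110
1001110011000011000011
1100011001111001111000
0111001100001100001110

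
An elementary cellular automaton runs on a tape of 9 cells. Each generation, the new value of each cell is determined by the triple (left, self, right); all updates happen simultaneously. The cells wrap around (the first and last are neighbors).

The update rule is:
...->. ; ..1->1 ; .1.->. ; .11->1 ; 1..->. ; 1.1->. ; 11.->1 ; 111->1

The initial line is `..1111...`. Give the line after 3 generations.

111111..1

.11111...
111111...
111111..1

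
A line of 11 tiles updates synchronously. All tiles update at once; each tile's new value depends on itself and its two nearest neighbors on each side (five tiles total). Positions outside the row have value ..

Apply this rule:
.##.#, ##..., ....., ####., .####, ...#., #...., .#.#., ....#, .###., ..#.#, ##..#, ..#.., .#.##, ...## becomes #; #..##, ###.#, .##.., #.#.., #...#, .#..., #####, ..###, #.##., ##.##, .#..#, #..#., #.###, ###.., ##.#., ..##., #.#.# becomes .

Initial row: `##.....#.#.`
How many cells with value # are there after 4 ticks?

tick 1: ..#######..
tick 2: ##.#...#.##
tick 3: .#....###..
tick 4: ##.###.#.##
count of #: 8

8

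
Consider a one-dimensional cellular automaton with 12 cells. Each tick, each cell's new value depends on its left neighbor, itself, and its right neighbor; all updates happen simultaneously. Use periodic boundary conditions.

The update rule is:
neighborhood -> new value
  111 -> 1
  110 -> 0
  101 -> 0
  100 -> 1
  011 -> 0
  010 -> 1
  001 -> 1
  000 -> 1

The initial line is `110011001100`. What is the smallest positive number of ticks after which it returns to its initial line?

tick 1: 001100110011
tick 2: 110011001100

2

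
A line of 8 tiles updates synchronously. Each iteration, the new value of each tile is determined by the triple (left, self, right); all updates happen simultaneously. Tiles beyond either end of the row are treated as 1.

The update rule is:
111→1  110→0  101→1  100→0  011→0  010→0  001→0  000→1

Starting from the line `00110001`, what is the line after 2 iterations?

01110000

00000100
01110000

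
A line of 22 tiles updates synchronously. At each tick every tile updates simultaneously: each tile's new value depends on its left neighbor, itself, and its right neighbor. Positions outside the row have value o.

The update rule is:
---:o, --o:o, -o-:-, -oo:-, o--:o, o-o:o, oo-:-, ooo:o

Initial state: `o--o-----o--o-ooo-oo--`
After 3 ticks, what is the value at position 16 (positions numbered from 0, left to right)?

-

-oo-ooooo-oo-o-o-o--oo
o--o-ooo-o--o-o-o-oo-o
-oo-o-o-o-oo-o-o-o--o-
position 16 holds -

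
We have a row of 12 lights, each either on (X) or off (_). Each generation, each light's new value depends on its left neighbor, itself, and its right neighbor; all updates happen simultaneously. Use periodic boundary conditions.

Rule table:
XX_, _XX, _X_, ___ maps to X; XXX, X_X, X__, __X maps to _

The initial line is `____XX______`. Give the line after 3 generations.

X_X_XX_X_XXX

XXX_XX_XXXXX
__X_XX_X____
X_X_XX_X_XXX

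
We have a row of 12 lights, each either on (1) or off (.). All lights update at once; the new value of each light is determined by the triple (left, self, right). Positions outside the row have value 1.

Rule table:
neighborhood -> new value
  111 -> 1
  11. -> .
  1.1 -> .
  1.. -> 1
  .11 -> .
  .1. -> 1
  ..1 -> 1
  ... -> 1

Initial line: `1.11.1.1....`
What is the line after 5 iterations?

111.111111.1

.....1.11111
111111..1111
11111.11.111
1111......11
111.111111.1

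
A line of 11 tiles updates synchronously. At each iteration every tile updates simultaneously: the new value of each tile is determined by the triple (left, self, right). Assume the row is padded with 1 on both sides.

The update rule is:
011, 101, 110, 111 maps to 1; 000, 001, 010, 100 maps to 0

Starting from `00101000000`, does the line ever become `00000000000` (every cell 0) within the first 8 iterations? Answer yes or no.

yes

00010000000
00000000000
all cells are 0 at iteration 2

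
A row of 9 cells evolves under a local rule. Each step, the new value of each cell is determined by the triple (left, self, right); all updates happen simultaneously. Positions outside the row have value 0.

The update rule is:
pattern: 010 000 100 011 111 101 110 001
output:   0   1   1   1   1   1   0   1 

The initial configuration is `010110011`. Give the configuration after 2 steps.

101101110
011011101

011011101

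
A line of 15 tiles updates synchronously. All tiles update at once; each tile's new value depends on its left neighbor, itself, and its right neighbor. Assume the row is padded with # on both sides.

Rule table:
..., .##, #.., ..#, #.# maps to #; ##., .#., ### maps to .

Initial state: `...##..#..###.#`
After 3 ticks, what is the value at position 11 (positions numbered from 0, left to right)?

#

####.##.###..##
....##.##..###.
#####.##.###..#
position 11 holds #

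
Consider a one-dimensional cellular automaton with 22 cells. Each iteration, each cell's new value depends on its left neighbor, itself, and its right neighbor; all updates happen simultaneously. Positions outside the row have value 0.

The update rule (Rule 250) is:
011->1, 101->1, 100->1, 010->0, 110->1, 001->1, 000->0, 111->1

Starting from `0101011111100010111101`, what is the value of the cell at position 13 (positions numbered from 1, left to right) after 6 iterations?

1

1010111111110101111110
0101111111111011111111
1011111111111111111111
0111111111111111111111
1111111111111111111111
1111111111111111111111
position 13 holds 1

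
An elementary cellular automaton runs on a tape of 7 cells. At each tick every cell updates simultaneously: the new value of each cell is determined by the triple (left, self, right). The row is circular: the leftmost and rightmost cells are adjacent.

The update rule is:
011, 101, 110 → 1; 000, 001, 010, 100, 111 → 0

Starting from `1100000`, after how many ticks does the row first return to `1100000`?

1100000

1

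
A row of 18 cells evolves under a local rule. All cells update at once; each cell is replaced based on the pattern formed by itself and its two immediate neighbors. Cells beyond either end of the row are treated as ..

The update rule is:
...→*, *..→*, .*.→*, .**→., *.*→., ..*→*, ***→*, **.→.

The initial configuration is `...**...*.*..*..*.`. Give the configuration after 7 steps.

***..****.********
.*.**.**...******.
**......***.****.*
..******.*...**..*
**.****..****..***
....**.**.**.**.*.
****............**

****............**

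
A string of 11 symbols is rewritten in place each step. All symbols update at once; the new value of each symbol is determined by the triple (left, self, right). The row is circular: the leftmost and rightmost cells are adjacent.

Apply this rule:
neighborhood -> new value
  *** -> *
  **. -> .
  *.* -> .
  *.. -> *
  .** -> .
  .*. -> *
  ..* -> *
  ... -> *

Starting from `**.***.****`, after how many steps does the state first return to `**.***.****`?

step 1: *...*...***
step 2: .*******.**
step 3: ..*****....
step 4: **.***.****

4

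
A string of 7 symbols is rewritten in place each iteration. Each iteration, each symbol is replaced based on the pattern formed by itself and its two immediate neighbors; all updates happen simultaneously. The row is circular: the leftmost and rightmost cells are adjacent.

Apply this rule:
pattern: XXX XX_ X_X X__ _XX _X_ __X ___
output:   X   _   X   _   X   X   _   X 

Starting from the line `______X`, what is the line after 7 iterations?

_XXXX_X
XXXX_XX
XXX_XXX
XX_XXXX
X_XXXXX
_XXXXXX
XXXXXX_

XXXXXX_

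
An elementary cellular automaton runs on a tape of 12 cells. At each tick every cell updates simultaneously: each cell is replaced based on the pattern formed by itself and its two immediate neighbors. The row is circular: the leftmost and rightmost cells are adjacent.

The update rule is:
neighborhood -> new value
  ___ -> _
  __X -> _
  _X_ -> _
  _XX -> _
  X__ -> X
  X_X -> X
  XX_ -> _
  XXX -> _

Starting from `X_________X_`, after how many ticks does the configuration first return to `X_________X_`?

12

_X_________X
X_X_________
_X_X________
__X_X_______
___X_X______
____X_X_____
_____X_X____
______X_X___
_______X_X__
________X_X_
_________X_X
X_________X_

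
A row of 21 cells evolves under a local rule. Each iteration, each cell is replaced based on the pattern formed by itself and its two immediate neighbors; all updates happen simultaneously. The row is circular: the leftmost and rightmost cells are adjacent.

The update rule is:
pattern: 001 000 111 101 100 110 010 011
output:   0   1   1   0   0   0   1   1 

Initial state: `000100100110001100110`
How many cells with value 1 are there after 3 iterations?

8

110100100100101000100
100100100100101010100
100100100100101010100
count of 1: 8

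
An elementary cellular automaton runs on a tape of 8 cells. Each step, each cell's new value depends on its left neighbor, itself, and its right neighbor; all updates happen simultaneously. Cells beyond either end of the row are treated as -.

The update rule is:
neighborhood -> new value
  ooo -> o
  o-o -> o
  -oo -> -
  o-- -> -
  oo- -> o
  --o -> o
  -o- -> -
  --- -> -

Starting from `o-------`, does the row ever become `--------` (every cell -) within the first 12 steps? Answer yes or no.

--------
all cells are - at step 1

yes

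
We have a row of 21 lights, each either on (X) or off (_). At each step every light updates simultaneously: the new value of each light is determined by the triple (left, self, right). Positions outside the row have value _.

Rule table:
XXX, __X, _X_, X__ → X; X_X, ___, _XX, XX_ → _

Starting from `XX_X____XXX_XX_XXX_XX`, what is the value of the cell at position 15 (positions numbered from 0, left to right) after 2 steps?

___XX__X_X______X____
__X__XXX_XX____XXX___
position 15 holds X

X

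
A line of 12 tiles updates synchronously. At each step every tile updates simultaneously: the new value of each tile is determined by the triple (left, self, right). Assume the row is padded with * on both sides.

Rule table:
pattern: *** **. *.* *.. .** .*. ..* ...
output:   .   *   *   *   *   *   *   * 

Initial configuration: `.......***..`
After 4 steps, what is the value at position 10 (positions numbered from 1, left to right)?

*

********.***
.......***..  (repeats step 0; period 2)
step 4: .......***..
position 10 holds *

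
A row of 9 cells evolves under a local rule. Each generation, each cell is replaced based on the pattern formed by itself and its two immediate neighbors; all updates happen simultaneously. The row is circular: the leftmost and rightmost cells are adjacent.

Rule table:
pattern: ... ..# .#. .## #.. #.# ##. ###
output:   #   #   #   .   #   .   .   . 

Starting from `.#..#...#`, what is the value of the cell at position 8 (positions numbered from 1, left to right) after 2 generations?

.########
.........
position 8 holds .

.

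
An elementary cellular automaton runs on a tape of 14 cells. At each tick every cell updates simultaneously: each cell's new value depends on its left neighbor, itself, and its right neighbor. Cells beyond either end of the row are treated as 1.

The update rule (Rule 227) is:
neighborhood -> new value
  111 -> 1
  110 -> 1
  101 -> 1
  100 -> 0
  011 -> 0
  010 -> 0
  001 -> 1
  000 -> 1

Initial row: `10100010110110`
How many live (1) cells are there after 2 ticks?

11001101011011
11010110101101
count of 1: 9

9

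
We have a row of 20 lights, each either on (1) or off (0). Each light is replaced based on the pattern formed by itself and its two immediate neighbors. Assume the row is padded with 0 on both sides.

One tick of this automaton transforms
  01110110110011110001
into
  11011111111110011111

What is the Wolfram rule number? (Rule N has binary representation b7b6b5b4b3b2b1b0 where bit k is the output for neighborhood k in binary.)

position 2: 111 → 0  (bit 7 = 0)
position 3: 110 → 1  (bit 6 = 1)
position 4: 101 → 1  (bit 5 = 1)
position 10: 100 → 1  (bit 4 = 1)
position 1: 011 → 1  (bit 3 = 1)
position 19: 010 → 1  (bit 2 = 1)
position 0: 001 → 1  (bit 1 = 1)
position 17: 000 → 1  (bit 0 = 1)
bits b7..b0 = 01111111 = 127

127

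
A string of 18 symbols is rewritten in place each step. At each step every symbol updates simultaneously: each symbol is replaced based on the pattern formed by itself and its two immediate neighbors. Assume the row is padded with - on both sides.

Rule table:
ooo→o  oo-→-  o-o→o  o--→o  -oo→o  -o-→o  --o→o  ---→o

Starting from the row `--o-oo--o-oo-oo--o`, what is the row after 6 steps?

ooooo-ooooo-oo-ooo
oooo-ooooo-oo-ooo-
ooo-ooooo-oo-ooo-o
oo-ooooo-oo-ooo-oo
o-ooooo-oo-ooo-oo-
oooooo-oo-ooo-oo-o

oooooo-oo-ooo-oo-o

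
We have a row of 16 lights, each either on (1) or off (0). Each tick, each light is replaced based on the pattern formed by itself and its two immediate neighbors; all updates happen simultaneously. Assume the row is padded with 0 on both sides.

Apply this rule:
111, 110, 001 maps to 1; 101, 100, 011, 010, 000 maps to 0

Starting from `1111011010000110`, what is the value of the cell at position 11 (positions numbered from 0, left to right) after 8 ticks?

tick 1: 0111001000001010
tick 2: 1011010000010000
tick 3: 0001000000100000
tick 4: 0010000001000000
tick 5: 0100000010000000
tick 6: 1000000100000000
tick 7: 0000001000000000
tick 8: 0000010000000000
position 11 holds 0

0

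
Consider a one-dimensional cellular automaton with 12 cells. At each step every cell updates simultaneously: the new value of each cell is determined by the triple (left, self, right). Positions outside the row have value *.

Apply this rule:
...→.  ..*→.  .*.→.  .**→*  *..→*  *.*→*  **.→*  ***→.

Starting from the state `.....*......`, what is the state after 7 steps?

**.*.**....*

*.....*.....
**.....*....
.**.....*...
****.....*..
...**.....*.
*..***.....*
**.*.**....*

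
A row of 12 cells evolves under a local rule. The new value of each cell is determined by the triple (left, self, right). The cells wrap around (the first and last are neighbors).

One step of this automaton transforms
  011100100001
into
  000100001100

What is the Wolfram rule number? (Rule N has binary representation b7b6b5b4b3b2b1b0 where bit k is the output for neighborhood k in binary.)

65

position 2: 111 → 0  (bit 7 = 0)
position 3: 110 → 1  (bit 6 = 1)
position 0: 101 → 0  (bit 5 = 0)
position 4: 100 → 0  (bit 4 = 0)
position 1: 011 → 0  (bit 3 = 0)
position 6: 010 → 0  (bit 2 = 0)
position 5: 001 → 0  (bit 1 = 0)
position 8: 000 → 1  (bit 0 = 1)
bits b7..b0 = 01000001 = 65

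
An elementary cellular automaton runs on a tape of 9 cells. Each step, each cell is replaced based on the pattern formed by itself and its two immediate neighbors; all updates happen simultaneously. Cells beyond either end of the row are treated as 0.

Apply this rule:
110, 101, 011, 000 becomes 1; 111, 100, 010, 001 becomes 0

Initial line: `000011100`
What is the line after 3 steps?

111010101
101101010
011110100

011110100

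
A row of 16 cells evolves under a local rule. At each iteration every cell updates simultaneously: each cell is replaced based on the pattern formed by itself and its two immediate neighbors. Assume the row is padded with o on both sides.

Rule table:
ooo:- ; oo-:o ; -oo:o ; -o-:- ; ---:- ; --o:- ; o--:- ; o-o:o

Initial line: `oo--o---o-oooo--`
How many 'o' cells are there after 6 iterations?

iteration 1: -o-------oo--o--
iteration 2: o--------oo-----
iteration 3: o--------oo-----  (fixed point — unchanged through iteration 6)
count of o: 3

3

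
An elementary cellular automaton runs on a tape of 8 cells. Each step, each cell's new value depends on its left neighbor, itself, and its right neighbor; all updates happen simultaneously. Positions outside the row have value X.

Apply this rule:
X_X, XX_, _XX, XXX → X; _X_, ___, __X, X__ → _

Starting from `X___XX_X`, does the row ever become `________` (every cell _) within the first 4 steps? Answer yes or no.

no

step 1: X___XXXX
step 2: X___XXXX  (fixed point — unchanged through step 4)
step 4 is X___XXXX, still not uniform _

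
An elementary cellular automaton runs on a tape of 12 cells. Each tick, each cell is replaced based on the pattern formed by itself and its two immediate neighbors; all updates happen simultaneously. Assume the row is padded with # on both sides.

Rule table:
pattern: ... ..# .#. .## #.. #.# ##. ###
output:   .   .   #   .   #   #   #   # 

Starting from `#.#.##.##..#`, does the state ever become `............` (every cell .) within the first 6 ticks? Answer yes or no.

tick 1: ####.##.##..
tick 2: #####.##.##.
tick 3: ######.##.##
tick 4: #######.##.#
tick 5: ########.##.
tick 6: #########.##
tick 6 is #########.##, still not uniform .

no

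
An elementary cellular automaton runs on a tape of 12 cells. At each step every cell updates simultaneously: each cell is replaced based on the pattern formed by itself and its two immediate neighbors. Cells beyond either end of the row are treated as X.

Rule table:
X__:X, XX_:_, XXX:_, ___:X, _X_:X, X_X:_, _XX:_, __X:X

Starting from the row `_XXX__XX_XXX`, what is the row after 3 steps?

____XX______
XXXX__XXXXXX
____XX______

____XX______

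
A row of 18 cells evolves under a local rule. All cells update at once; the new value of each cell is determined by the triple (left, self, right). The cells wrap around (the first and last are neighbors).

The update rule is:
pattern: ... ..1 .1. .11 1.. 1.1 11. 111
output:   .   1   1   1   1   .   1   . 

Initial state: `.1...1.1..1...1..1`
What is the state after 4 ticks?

.11.11.11.11.11.11

.11.11.11111.11111
.11.11.1...1.1...1
.11.11.11.11.11.11
.11.11.11.11.11.11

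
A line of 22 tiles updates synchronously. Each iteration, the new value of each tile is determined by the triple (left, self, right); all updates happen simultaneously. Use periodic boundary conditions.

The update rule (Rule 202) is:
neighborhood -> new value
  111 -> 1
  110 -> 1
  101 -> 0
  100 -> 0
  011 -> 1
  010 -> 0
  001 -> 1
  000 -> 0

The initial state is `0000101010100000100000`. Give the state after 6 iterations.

0000000000100000000010

0001000000000001000000
0010000000000010000000
0100000000000100000000
1000000000001000000000
0000000000010000000001
0000000000100000000010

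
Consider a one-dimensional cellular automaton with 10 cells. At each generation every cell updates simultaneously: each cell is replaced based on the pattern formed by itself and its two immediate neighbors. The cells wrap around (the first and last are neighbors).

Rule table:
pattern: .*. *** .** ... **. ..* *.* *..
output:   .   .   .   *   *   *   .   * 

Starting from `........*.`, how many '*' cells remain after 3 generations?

********.*
.......*..
*******.**
count of *: 9

9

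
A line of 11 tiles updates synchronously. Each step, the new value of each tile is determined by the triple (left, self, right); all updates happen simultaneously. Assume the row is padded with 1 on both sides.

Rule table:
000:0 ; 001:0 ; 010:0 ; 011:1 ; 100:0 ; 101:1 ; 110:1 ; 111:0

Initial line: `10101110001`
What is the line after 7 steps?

10000000001

step 1: 11011010001
step 2: 01111100001
step 3: 11000100001
step 4: 01000000001
step 5: 10000000001
step 6: 10000000001  (fixed point — unchanged through step 7)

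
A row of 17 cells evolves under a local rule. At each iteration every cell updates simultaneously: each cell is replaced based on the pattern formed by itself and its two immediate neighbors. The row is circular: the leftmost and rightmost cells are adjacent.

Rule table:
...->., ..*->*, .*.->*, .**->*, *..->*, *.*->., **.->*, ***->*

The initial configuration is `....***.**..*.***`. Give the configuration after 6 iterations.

*******.*****.***

*..****.*****.***
*******.*****.***
*******.*****.***  (fixed point — unchanged through iteration 6)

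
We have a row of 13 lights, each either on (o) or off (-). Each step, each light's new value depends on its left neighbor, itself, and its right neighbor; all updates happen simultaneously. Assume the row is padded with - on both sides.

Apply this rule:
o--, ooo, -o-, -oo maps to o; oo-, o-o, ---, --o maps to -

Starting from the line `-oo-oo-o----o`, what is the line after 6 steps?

-oo-oo-o-o--o

step 1: -o--o--oo---o
step 2: -oo-oo-o-o--o
step 3: -o--o--o-oo-o
step 4: -oo-oo-o-o--o  (repeats step 2; period 2)
step 6: -oo-oo-o-o--o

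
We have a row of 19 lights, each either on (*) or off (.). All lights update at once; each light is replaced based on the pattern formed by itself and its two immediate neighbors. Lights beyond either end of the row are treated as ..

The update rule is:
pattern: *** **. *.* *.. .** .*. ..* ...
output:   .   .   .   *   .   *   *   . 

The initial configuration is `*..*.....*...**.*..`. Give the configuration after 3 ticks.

....**.**..*...****

tick 1: *****...***.*...**.
tick 2: .....*.*....**.*..*
tick 3: ....**.**..*...****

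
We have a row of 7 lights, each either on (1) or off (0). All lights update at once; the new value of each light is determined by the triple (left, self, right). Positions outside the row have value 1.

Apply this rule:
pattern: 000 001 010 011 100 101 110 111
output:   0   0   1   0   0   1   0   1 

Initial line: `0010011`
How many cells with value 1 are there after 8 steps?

1

0010001
0010000
0010000  (fixed point — unchanged through step 8)
count of 1: 1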